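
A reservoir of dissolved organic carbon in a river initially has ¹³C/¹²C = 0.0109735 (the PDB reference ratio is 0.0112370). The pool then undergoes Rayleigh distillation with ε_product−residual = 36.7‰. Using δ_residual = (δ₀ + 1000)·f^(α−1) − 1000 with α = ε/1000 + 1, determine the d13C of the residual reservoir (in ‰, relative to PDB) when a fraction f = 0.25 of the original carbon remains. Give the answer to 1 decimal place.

δ₀ = (0.0109735/0.0112370 − 1)×1000 = (0.976551 − 1)×1000 = -23.449‰
α − 1 = ε/1000 = 0.0367
f^(α−1) = 0.25^(0.0367) = 0.950396
δ_res = (-23.449 + 1000) × 0.950396 − 1000 = 928.109 − 1000 = -71.89‰

-71.9‰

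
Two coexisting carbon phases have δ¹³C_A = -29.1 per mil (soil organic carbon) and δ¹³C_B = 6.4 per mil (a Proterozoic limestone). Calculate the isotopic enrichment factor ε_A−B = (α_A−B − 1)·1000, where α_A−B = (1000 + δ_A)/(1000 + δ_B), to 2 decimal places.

-35.27 per mil

α_A−B = (1000 + -29.1) / (1000 + 6.4) = 970.9 / 1006.4 = 0.964726
ε_A−B = (0.964726 − 1) × 1000 = -35.274 per mil
(The approximation ε ≈ δ_A − δ_B would give -35.5 per mil.)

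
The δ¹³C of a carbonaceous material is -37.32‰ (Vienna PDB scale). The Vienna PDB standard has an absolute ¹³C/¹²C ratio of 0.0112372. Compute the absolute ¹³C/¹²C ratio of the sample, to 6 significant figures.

R_sample = R_standard × (δ¹³C/1000 + 1)
R_sample = 0.0112372 × (-37.32/1000 + 1) = 0.0112372 × 0.962680
R_sample = 0.0108178

0.0108178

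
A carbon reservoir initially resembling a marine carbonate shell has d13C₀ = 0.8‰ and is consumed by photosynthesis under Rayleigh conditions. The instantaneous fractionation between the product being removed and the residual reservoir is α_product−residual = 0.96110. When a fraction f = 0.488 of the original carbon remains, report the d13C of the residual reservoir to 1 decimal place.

29.1‰

Rayleigh residual: δ_res = (δ₀ + 1000)·f^(α−1) − 1000
α − 1 = -0.03890
f^(α−1) = 0.488^(-0.03890) = 1.028301
δ_res = (0.8 + 1000) × 1.028301 − 1000 = 1029.124 − 1000 = 29.12‰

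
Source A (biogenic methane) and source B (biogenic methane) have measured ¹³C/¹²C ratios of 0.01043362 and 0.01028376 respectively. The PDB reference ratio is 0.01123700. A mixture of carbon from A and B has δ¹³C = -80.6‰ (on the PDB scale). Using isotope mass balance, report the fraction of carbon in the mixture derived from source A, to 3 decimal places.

0.317

δ_A = (0.01043362/0.01123700 − 1)×1000 = (0.928506 − 1)×1000 = -71.494‰
δ_B = (0.01028376/0.01123700 − 1)×1000 = (0.915170 − 1)×1000 = -84.830‰
f_A = (δ_mix − δ_B)/(δ_A − δ_B) = (-80.6 − (-84.830))/(-71.494 − (-84.830))
f_A = 4.230 / 13.336 = 0.3172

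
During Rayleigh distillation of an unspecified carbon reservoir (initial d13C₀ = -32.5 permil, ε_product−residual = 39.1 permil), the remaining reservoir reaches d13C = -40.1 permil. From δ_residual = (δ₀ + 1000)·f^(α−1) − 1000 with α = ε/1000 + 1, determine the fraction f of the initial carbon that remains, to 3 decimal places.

α − 1 = ε/1000 = 0.0391
(δ_res + 1000)/(δ₀ + 1000) = (-40.1 + 1000)/(-32.5 + 1000) = 959.9/967.5 = 0.992145
f = 0.992145^(1/0.0391) = exp(ln(0.992145)/0.0391) = exp(-0.00789/0.0391)
f = exp(-0.2017) = 0.8173

0.817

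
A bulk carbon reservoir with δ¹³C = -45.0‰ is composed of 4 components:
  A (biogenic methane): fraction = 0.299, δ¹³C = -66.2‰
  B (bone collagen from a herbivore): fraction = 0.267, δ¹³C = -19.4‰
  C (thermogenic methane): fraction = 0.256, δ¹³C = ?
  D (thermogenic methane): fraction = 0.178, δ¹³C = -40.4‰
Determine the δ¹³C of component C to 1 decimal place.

-50.1‰

Isotope mass balance: δ_bulk = Σ fᵢ·δᵢ.
-45.0 = 0.299×(-66.2) + 0.267×(-19.4) + 0.256×δ_C + 0.178×(-40.4)
0.256·δ_C = -45.0 − (-32.165) = -12.835
δ_C = -12.835 / 0.256 = -50.14‰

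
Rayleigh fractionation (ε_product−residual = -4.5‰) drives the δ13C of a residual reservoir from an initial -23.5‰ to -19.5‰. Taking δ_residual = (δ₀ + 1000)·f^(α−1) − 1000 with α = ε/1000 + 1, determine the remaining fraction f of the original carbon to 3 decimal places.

α − 1 = ε/1000 = -0.0045
(δ_res + 1000)/(δ₀ + 1000) = (-19.5 + 1000)/(-23.5 + 1000) = 980.5/976.5 = 1.004096
f = 1.004096^(1/-0.0045) = exp(ln(1.004096)/-0.0045) = exp(0.00409/-0.0045)
f = exp(-0.9084) = 0.4032

0.403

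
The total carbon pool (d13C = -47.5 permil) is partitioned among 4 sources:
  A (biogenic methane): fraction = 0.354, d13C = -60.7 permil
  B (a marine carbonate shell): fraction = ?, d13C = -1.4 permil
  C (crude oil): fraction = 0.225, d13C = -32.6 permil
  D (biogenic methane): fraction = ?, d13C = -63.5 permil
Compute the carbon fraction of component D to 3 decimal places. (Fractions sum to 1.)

Let f_D and f_B be the unknown fractions; fractions sum to 1 so f_D + f_B = 0.421.
Mass balance: Σ fᵢ·δᵢ = δ_bulk ⇒ f_D·(-63.5) + f_B·(-1.4) = -47.5 − (-28.823) = -18.677
Substitute f_B = 0.421 − f_D:
f_D·(-63.5 − -1.4) = -18.677 − 0.421×(-1.4) = -18.088
f_D = -18.088 / -62.1 = 0.2913

0.291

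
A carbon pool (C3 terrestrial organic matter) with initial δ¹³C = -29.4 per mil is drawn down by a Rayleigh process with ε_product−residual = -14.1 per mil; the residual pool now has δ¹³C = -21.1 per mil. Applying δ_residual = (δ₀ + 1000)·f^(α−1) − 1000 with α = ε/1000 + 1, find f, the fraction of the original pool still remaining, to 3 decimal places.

α − 1 = ε/1000 = -0.0141
(δ_res + 1000)/(δ₀ + 1000) = (-21.1 + 1000)/(-29.4 + 1000) = 978.9/970.6 = 1.008551
f = 1.008551^(1/-0.0141) = exp(ln(1.008551)/-0.0141) = exp(0.00852/-0.0141)
f = exp(-0.6039) = 0.5467

0.547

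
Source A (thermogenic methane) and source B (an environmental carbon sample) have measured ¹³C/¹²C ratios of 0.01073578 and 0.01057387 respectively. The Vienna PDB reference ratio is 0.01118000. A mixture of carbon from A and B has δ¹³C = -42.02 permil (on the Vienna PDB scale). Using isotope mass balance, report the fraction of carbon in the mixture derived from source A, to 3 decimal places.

0.842

δ_A = (0.01073578/0.01118000 − 1)×1000 = (0.960267 − 1)×1000 = -39.733 permil
δ_B = (0.01057387/0.01118000 − 1)×1000 = (0.945784 − 1)×1000 = -54.216 permil
f_A = (δ_mix − δ_B)/(δ_A − δ_B) = (-42.02 − (-54.216))/(-39.733 − (-54.216))
f_A = 12.196 / 14.482 = 0.8421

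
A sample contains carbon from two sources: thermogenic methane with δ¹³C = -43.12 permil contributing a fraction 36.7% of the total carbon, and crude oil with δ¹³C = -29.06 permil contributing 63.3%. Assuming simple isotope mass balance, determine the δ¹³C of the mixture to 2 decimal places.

-34.22 permil

δ_mix = f_A·δ_A + f_B·δ_B
δ_mix = 0.367 × (-43.12) + 0.633 × (-29.06)
δ_mix = -15.825 + -18.395 = -34.220 permil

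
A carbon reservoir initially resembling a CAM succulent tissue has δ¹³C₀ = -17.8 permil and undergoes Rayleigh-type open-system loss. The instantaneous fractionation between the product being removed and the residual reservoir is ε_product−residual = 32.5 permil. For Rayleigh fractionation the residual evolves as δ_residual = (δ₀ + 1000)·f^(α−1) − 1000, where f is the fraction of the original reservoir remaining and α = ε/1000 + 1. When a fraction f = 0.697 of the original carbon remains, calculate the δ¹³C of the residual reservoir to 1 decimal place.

Rayleigh residual: δ_res = (δ₀ + 1000)·f^(α−1) − 1000
α = ε/1000 + 1 = 1.03250, so α − 1 = 0.03250
f^(α−1) = 0.697^(0.03250) = 0.988337
δ_res = (-17.8 + 1000) × 0.988337 − 1000 = 970.745 − 1000 = -29.26 permil

-29.3 permil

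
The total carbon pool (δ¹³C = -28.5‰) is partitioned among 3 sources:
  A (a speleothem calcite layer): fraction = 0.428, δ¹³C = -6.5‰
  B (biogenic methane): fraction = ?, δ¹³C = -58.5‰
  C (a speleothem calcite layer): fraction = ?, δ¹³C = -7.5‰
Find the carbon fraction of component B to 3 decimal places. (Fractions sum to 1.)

Let f_B and f_C be the unknown fractions; fractions sum to 1 so f_B + f_C = 0.572.
Mass balance: Σ fᵢ·δᵢ = δ_bulk ⇒ f_B·(-58.5) + f_C·(-7.5) = -28.5 − (-2.782) = -25.718
Substitute f_C = 0.572 − f_B:
f_B·(-58.5 − -7.5) = -25.718 − 0.572×(-7.5) = -21.428
f_B = -21.428 / -51.0 = 0.4202

0.420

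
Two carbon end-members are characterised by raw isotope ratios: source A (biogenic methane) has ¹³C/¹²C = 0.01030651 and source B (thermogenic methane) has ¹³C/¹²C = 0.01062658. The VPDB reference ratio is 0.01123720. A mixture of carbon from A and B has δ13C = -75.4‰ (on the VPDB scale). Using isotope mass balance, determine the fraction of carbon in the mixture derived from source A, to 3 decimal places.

0.739

δ_A = (0.01030651/0.01123720 − 1)×1000 = (0.917178 − 1)×1000 = -82.822‰
δ_B = (0.01062658/0.01123720 − 1)×1000 = (0.945661 − 1)×1000 = -54.339‰
f_A = (δ_mix − δ_B)/(δ_A − δ_B) = (-75.4 − (-54.339))/(-82.822 − (-54.339))
f_A = -21.061 / -28.483 = 0.7394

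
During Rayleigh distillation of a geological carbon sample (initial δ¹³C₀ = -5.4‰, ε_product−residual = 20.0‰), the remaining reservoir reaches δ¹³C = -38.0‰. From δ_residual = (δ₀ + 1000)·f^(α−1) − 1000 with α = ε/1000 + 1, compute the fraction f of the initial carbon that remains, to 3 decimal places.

0.189

α − 1 = ε/1000 = 0.0200
(δ_res + 1000)/(δ₀ + 1000) = (-38.0 + 1000)/(-5.4 + 1000) = 962.0/994.6 = 0.967223
f = 0.967223^(1/0.0200) = exp(ln(0.967223)/0.0200) = exp(-0.03333/0.0200)
f = exp(-1.6663) = 0.1889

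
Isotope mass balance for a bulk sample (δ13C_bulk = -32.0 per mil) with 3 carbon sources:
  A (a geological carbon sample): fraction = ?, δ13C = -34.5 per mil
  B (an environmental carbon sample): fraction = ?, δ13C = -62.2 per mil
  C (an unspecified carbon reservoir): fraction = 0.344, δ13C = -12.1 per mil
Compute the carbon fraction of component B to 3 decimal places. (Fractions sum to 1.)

Let f_B and f_A be the unknown fractions; fractions sum to 1 so f_B + f_A = 0.656.
Mass balance: Σ fᵢ·δᵢ = δ_bulk ⇒ f_B·(-62.2) + f_A·(-34.5) = -32.0 − (-4.162) = -27.838
Substitute f_A = 0.656 − f_B:
f_B·(-62.2 − -34.5) = -27.838 − 0.656×(-34.5) = -5.206
f_B = -5.206 / -27.7 = 0.1879

0.188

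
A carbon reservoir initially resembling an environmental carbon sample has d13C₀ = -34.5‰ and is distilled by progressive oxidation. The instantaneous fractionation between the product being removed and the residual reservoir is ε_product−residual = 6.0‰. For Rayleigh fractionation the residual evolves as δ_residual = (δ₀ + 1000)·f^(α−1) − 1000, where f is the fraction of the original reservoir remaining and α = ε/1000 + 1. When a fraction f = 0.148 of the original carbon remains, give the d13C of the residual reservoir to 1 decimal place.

-45.5‰

Rayleigh residual: δ_res = (δ₀ + 1000)·f^(α−1) − 1000
α = ε/1000 + 1 = 1.00600, so α − 1 = 0.00600
f^(α−1) = 0.148^(0.00600) = 0.988602
δ_res = (-34.5 + 1000) × 0.988602 − 1000 = 954.495 − 1000 = -45.50‰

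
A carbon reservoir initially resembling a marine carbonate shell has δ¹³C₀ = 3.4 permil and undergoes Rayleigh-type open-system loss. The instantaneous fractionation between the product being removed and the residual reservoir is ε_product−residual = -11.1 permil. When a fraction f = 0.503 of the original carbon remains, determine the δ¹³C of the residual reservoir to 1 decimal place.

Rayleigh residual: δ_res = (δ₀ + 1000)·f^(α−1) − 1000
α = ε/1000 + 1 = 0.98890, so α − 1 = -0.01110
f^(α−1) = 0.503^(-0.01110) = 1.007657
δ_res = (3.4 + 1000) × 1.007657 − 1000 = 1011.083 − 1000 = 11.08 permil

11.1 permil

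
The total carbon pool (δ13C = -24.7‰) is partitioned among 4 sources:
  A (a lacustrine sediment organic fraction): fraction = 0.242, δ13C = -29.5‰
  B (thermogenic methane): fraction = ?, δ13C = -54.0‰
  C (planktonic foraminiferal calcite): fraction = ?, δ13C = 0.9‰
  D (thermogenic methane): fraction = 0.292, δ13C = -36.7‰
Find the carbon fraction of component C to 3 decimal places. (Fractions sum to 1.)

Let f_C and f_B be the unknown fractions; fractions sum to 1 so f_C + f_B = 0.466.
Mass balance: Σ fᵢ·δᵢ = δ_bulk ⇒ f_C·(0.9) + f_B·(-54.0) = -24.7 − (-17.855) = -6.845
Substitute f_B = 0.466 − f_C:
f_C·(0.9 − -54.0) = -6.845 − 0.466×(-54.0) = 18.319
f_C = 18.319 / 54.9 = 0.3337

0.334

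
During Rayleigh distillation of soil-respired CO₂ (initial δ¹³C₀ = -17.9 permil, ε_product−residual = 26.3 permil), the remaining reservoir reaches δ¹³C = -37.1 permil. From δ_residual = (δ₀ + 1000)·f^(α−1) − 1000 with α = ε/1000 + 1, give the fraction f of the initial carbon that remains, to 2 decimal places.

α − 1 = ε/1000 = 0.0263
(δ_res + 1000)/(δ₀ + 1000) = (-37.1 + 1000)/(-17.9 + 1000) = 962.9/982.1 = 0.980450
f = 0.980450^(1/0.0263) = exp(ln(0.980450)/0.0263) = exp(-0.01974/0.0263)
f = exp(-0.7507) = 0.4720

0.47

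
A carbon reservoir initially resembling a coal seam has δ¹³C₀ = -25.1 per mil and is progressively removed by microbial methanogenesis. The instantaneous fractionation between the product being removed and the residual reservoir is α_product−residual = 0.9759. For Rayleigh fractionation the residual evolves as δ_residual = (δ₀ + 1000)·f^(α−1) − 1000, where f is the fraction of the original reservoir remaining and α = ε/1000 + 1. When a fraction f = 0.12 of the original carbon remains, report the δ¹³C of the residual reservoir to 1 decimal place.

26.0 per mil

Rayleigh residual: δ_res = (δ₀ + 1000)·f^(α−1) − 1000
α − 1 = -0.02410
f^(α−1) = 0.12^(-0.02410) = 1.052426
δ_res = (-25.1 + 1000) × 1.052426 − 1000 = 1026.010 − 1000 = 26.01 per mil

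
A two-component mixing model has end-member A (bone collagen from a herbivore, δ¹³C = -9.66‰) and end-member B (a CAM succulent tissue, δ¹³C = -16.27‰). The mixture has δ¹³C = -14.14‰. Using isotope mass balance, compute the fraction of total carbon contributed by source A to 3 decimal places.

δ_mix = f_A·δ_A + (1 − f_A)·δ_B  ⇒  f_A = (δ_mix − δ_B)/(δ_A − δ_B)
f_A = (-14.14 − (-16.27)) / (-9.66 − (-16.27))
f_A = 2.13 / 6.61 = 0.3222

0.322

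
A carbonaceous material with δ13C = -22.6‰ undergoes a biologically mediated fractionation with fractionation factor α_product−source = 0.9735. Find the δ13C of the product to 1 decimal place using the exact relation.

δ_product = (δ_source + 1000)·α − 1000
δ_product = (-22.6 + 1000) × 0.9735 − 1000
δ_product = 951.499 − 1000 = -48.50‰

-48.5‰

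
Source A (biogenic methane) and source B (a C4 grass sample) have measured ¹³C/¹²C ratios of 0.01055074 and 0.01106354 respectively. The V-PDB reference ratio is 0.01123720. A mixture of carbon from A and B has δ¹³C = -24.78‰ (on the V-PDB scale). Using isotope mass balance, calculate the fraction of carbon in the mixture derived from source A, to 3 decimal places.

δ_A = (0.01055074/0.01123720 − 1)×1000 = (0.938912 − 1)×1000 = -61.088‰
δ_B = (0.01106354/0.01123720 − 1)×1000 = (0.984546 − 1)×1000 = -15.454‰
f_A = (δ_mix − δ_B)/(δ_A − δ_B) = (-24.78 − (-15.454))/(-61.088 − (-15.454))
f_A = -9.326 / -45.634 = 0.2044

0.204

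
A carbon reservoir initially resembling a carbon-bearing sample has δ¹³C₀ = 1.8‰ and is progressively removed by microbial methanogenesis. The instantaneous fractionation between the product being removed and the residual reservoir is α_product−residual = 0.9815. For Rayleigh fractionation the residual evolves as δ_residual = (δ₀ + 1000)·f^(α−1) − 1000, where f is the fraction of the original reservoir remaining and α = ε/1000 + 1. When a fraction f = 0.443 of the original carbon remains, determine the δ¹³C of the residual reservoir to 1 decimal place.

Rayleigh residual: δ_res = (δ₀ + 1000)·f^(α−1) − 1000
α − 1 = -0.01850
f^(α−1) = 0.443^(-0.01850) = 1.015176
δ_res = (1.8 + 1000) × 1.015176 − 1000 = 1017.004 − 1000 = 17.00‰

17.0‰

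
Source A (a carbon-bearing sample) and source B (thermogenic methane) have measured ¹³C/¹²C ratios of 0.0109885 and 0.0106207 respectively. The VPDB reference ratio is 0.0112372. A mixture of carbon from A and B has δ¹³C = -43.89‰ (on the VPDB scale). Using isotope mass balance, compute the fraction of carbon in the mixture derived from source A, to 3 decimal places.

δ_A = (0.0109885/0.0112372 − 1)×1000 = (0.977868 − 1)×1000 = -22.132‰
δ_B = (0.0106207/0.0112372 − 1)×1000 = (0.945138 − 1)×1000 = -54.862‰
f_A = (δ_mix − δ_B)/(δ_A − δ_B) = (-43.89 − (-54.862))/(-22.132 − (-54.862))
f_A = 10.972 / 32.731 = 0.3352

0.335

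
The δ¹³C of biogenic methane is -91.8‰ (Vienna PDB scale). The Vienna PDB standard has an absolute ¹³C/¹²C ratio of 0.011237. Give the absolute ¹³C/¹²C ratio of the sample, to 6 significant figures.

0.0102054

R_sample = R_standard × (δ¹³C/1000 + 1)
R_sample = 0.011237 × (-91.8/1000 + 1) = 0.011237 × 0.908200
R_sample = 0.0102054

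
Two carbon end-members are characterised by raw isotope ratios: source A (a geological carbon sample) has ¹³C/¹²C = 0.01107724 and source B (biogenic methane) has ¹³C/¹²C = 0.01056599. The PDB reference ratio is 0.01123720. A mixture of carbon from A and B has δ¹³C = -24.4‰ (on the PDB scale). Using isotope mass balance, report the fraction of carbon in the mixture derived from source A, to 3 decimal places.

δ_A = (0.01107724/0.01123720 − 1)×1000 = (0.985765 − 1)×1000 = -14.235‰
δ_B = (0.01056599/0.01123720 − 1)×1000 = (0.940269 − 1)×1000 = -59.731‰
f_A = (δ_mix − δ_B)/(δ_A − δ_B) = (-24.4 − (-59.731))/(-14.235 − (-59.731))
f_A = 35.331 / 45.496 = 0.7766

0.777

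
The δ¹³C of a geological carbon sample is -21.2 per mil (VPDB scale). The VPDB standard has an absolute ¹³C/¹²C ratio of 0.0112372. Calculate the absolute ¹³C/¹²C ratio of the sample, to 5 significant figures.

0.010999

R_sample = R_standard × (δ¹³C/1000 + 1)
R_sample = 0.0112372 × (-21.2/1000 + 1) = 0.0112372 × 0.978800
R_sample = 0.0109990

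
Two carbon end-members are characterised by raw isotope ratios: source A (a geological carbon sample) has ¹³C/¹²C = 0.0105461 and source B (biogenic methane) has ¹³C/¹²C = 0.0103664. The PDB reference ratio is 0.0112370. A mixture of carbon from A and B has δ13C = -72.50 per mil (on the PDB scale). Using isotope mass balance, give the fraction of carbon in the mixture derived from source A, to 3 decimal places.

δ_A = (0.0105461/0.0112370 − 1)×1000 = (0.938516 − 1)×1000 = -61.484 per mil
δ_B = (0.0103664/0.0112370 − 1)×1000 = (0.922524 − 1)×1000 = -77.476 per mil
f_A = (δ_mix − δ_B)/(δ_A − δ_B) = (-72.50 − (-77.476))/(-61.484 − (-77.476))
f_A = 4.976 / 15.992 = 0.3112

0.311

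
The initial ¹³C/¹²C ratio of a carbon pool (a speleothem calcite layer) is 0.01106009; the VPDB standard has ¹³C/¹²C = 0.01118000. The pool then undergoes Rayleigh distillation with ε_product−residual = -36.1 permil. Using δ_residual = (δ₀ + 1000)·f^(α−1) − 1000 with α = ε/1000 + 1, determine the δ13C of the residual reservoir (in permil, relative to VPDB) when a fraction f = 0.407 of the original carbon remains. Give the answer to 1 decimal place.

21.9 permil

δ₀ = (0.01106009/0.01118000 − 1)×1000 = (0.989275 − 1)×1000 = -10.725 permil
α − 1 = ε/1000 = -0.0361
f^(α−1) = 0.407^(-0.0361) = 1.032984
δ_res = (-10.725 + 1000) × 1.032984 − 1000 = 1021.905 − 1000 = 21.90 permil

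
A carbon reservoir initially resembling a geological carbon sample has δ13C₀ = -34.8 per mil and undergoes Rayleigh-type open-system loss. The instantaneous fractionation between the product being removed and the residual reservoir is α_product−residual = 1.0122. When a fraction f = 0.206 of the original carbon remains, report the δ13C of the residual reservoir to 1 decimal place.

-53.2 per mil

Rayleigh residual: δ_res = (δ₀ + 1000)·f^(α−1) − 1000
α − 1 = 0.01220
f^(α−1) = 0.206^(0.01220) = 0.980910
δ_res = (-34.8 + 1000) × 0.980910 − 1000 = 946.774 − 1000 = -53.23 per mil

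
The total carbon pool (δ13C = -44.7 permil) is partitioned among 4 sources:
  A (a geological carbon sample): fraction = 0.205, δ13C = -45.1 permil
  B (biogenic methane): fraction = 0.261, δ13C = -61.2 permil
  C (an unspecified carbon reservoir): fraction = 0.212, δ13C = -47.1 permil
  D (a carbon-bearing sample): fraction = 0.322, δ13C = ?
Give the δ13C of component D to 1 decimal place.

Isotope mass balance: δ_bulk = Σ fᵢ·δᵢ.
-44.7 = 0.205×(-45.1) + 0.261×(-61.2) + 0.212×(-47.1) + 0.322×δ_D
0.322·δ_D = -44.7 − (-35.204) = -9.496
δ_D = -9.496 / 0.322 = -29.49 permil

-29.5 permil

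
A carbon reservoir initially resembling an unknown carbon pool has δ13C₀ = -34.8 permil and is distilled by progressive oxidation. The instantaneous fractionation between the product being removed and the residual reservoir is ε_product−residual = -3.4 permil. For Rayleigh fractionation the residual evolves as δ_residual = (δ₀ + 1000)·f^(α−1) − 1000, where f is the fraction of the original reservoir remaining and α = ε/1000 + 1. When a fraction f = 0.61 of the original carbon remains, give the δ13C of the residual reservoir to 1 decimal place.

Rayleigh residual: δ_res = (δ₀ + 1000)·f^(α−1) − 1000
α = ε/1000 + 1 = 0.99660, so α − 1 = -0.00340
f^(α−1) = 0.61^(-0.00340) = 1.001682
δ_res = (-34.8 + 1000) × 1.001682 − 1000 = 966.823 − 1000 = -33.18 permil

-33.2 permil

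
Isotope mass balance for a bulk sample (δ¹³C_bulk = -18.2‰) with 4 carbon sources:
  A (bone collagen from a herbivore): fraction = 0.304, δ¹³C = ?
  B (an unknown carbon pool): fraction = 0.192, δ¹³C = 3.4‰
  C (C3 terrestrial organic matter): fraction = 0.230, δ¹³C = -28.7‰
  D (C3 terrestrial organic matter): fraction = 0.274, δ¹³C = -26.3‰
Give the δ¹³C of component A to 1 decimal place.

-16.6‰

Isotope mass balance: δ_bulk = Σ fᵢ·δᵢ.
-18.2 = 0.304×δ_A + 0.192×(3.4) + 0.230×(-28.7) + 0.274×(-26.3)
0.304·δ_A = -18.2 − (-13.154) = -5.046
δ_A = -5.046 / 0.304 = -16.60‰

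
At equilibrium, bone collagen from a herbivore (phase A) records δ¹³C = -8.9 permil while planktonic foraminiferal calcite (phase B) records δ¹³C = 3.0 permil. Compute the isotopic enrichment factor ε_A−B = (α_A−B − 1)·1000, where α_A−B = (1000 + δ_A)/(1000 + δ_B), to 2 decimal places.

α_A−B = (1000 + -8.9) / (1000 + 3.0) = 991.1 / 1003.0 = 0.988136
ε_A−B = (0.988136 − 1) × 1000 = -11.864 permil
(The approximation ε ≈ δ_A − δ_B would give -11.9 permil.)

-11.86 permil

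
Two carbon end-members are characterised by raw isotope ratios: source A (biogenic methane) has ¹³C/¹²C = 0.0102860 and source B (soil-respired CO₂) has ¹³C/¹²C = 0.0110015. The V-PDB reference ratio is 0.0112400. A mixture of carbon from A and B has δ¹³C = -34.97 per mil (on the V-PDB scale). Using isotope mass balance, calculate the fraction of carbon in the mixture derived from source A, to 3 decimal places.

δ_A = (0.0102860/0.0112400 − 1)×1000 = (0.915125 − 1)×1000 = -84.875 per mil
δ_B = (0.0110015/0.0112400 − 1)×1000 = (0.978781 − 1)×1000 = -21.219 per mil
f_A = (δ_mix − δ_B)/(δ_A − δ_B) = (-34.97 − (-21.219))/(-84.875 − (-21.219))
f_A = -13.751 / -63.657 = 0.2160

0.216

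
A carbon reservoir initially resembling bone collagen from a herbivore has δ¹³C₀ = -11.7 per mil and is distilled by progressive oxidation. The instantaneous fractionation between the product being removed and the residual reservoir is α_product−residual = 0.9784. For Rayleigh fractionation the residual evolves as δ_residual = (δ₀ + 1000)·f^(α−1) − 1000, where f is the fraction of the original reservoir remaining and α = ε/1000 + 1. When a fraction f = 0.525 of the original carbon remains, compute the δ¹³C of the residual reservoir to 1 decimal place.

2.2 per mil

Rayleigh residual: δ_res = (δ₀ + 1000)·f^(α−1) − 1000
α − 1 = -0.02160
f^(α−1) = 0.525^(-0.02160) = 1.014015
δ_res = (-11.7 + 1000) × 1.014015 − 1000 = 1002.151 − 1000 = 2.15 per mil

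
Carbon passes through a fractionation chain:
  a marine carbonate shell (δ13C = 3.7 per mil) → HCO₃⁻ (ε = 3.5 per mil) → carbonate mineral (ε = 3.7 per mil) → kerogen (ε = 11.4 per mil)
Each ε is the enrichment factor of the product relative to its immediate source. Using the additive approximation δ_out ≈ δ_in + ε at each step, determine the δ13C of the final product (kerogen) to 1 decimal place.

step 1: δ ≈ 3.7 + (3.5) = 7.2 per mil
step 2: δ ≈ 7.2 + (3.7) = 10.9 per mil
step 3: δ ≈ 10.9 + (11.4) = 22.3 per mil

22.3 per mil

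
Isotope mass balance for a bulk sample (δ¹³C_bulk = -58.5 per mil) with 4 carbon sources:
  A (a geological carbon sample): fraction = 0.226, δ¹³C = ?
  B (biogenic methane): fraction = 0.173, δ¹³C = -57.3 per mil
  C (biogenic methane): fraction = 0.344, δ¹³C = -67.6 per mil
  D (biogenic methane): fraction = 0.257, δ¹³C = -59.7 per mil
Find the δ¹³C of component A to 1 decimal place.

-44.2 per mil

Isotope mass balance: δ_bulk = Σ fᵢ·δᵢ.
-58.5 = 0.226×δ_A + 0.173×(-57.3) + 0.344×(-67.6) + 0.257×(-59.7)
0.226·δ_A = -58.5 − (-48.510) = -9.990
δ_A = -9.990 / 0.226 = -44.20 per mil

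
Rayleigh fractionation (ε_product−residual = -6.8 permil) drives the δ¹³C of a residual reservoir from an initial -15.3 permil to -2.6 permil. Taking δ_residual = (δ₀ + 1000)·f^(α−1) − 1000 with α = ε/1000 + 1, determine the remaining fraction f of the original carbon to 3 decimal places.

α − 1 = ε/1000 = -0.0068
(δ_res + 1000)/(δ₀ + 1000) = (-2.6 + 1000)/(-15.3 + 1000) = 997.4/984.7 = 1.012897
f = 1.012897^(1/-0.0068) = exp(ln(1.012897)/-0.0068) = exp(0.01281/-0.0068)
f = exp(-1.8845) = 0.1519

0.152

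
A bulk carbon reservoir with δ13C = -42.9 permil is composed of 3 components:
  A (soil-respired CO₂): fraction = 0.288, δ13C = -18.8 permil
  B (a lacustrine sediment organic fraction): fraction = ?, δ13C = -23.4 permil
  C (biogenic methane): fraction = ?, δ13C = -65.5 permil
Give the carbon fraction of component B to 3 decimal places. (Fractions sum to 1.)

0.217

Let f_B and f_C be the unknown fractions; fractions sum to 1 so f_B + f_C = 0.712.
Mass balance: Σ fᵢ·δᵢ = δ_bulk ⇒ f_B·(-23.4) + f_C·(-65.5) = -42.9 − (-5.414) = -37.486
Substitute f_C = 0.712 − f_B:
f_B·(-23.4 − -65.5) = -37.486 − 0.712×(-65.5) = 9.150
f_B = 9.150 / 42.1 = 0.2173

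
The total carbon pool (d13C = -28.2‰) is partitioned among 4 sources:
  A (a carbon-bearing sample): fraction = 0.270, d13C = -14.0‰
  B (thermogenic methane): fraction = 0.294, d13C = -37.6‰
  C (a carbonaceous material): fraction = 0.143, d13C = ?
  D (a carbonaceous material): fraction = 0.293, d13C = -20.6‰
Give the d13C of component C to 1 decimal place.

Isotope mass balance: δ_bulk = Σ fᵢ·δᵢ.
-28.2 = 0.270×(-14.0) + 0.294×(-37.6) + 0.143×δ_C + 0.293×(-20.6)
0.143·δ_C = -28.2 − (-20.870) = -7.330
δ_C = -7.330 / 0.143 = -51.26‰

-51.3‰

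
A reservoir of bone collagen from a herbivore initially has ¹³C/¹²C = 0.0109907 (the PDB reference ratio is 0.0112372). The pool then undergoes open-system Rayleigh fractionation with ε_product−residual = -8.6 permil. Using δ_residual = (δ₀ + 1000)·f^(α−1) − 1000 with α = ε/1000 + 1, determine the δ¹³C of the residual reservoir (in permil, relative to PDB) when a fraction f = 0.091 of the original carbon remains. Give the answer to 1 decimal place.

δ₀ = (0.0109907/0.0112372 − 1)×1000 = (0.978064 − 1)×1000 = -21.936 permil
α − 1 = ε/1000 = -0.0086
f^(α−1) = 0.091^(-0.0086) = 1.020827
δ_res = (-21.936 + 1000) × 1.020827 − 1000 = 998.434 − 1000 = -1.57 permil

-1.6 permil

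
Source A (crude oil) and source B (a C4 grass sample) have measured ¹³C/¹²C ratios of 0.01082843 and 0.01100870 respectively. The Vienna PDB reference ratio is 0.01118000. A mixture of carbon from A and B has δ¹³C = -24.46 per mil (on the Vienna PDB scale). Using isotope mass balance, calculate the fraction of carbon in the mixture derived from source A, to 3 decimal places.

0.567

δ_A = (0.01082843/0.01118000 − 1)×1000 = (0.968554 − 1)×1000 = -31.446 per mil
δ_B = (0.01100870/0.01118000 − 1)×1000 = (0.984678 − 1)×1000 = -15.322 per mil
f_A = (δ_mix − δ_B)/(δ_A − δ_B) = (-24.46 − (-15.322))/(-31.446 − (-15.322))
f_A = -9.138 / -16.124 = 0.5667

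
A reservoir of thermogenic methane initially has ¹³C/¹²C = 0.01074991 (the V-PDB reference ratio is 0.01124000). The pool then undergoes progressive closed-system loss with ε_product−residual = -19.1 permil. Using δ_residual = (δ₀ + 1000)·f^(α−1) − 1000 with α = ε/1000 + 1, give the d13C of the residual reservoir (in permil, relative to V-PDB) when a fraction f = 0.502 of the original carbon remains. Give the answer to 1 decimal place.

-30.9 permil

δ₀ = (0.01074991/0.01124000 − 1)×1000 = (0.956398 − 1)×1000 = -43.602 permil
α − 1 = ε/1000 = -0.0191
f^(α−1) = 0.502^(-0.0191) = 1.013250
δ_res = (-43.602 + 1000) × 1.013250 − 1000 = 969.070 − 1000 = -30.93 permil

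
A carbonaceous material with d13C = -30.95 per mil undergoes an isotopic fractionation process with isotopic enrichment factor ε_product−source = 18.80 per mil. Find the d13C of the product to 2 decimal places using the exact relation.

Exactly, δ_product = (δ_source + 1000)·(ε/1000 + 1) − 1000.
δ_product = (-30.95 + 1000) × (18.80/1000 + 1) − 1000
δ_product = -12.732 per mil

-12.73 per mil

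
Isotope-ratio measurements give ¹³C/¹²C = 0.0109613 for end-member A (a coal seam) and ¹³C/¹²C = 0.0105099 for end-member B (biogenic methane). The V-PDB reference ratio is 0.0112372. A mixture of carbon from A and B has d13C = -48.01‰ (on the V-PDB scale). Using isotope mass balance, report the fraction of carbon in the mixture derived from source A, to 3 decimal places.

δ_A = (0.0109613/0.0112372 − 1)×1000 = (0.975448 − 1)×1000 = -24.552‰
δ_B = (0.0105099/0.0112372 − 1)×1000 = (0.935277 − 1)×1000 = -64.723‰
f_A = (δ_mix − δ_B)/(δ_A − δ_B) = (-48.01 − (-64.723))/(-24.552 − (-64.723))
f_A = 16.713 / 40.170 = 0.4160

0.416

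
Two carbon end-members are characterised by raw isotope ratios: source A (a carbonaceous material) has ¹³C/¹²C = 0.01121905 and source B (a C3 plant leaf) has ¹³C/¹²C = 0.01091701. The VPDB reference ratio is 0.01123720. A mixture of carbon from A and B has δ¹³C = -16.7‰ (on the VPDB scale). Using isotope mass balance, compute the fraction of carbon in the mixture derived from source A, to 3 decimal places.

0.439

δ_A = (0.01121905/0.01123720 − 1)×1000 = (0.998385 − 1)×1000 = -1.615‰
δ_B = (0.01091701/0.01123720 − 1)×1000 = (0.971506 − 1)×1000 = -28.494‰
f_A = (δ_mix − δ_B)/(δ_A − δ_B) = (-16.7 − (-28.494))/(-1.615 − (-28.494))
f_A = 11.794 / 26.879 = 0.4388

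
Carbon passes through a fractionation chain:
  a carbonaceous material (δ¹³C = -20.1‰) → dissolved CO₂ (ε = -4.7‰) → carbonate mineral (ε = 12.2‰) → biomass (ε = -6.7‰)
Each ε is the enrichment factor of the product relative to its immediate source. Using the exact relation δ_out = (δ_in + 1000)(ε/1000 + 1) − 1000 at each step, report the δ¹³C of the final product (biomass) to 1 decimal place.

-19.4‰

step 1: δ = (-20.10 + 1000)·(-4.7/1000 + 1) − 1000 = -24.71‰
step 2: δ = (-24.71 + 1000)·(12.2/1000 + 1) − 1000 = -12.81‰
step 3: δ = (-12.81 + 1000)·(-6.7/1000 + 1) − 1000 = -19.42‰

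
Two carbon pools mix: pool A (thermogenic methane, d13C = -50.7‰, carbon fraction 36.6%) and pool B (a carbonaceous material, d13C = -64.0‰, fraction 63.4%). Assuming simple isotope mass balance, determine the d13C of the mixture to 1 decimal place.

δ_mix = f_A·δ_A + f_B·δ_B
δ_mix = 0.366 × (-50.7) + 0.634 × (-64.0)
δ_mix = -18.56 + -40.58 = -59.13‰

-59.1‰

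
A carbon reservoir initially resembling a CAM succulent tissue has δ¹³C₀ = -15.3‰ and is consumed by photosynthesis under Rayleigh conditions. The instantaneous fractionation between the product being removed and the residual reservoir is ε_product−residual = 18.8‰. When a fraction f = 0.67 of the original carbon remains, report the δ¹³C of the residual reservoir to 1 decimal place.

-22.7‰

Rayleigh residual: δ_res = (δ₀ + 1000)·f^(α−1) − 1000
α = ε/1000 + 1 = 1.01880, so α − 1 = 0.01880
f^(α−1) = 0.67^(0.01880) = 0.992499
δ_res = (-15.3 + 1000) × 0.992499 − 1000 = 977.314 − 1000 = -22.69‰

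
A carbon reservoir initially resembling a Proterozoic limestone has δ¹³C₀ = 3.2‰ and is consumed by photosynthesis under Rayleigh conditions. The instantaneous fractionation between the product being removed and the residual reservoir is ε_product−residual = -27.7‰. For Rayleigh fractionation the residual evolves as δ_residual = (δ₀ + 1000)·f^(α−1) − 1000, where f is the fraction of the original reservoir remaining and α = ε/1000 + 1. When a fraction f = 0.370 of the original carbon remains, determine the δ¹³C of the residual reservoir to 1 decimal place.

Rayleigh residual: δ_res = (δ₀ + 1000)·f^(α−1) − 1000
α = ε/1000 + 1 = 0.97230, so α − 1 = -0.02770
f^(α−1) = 0.370^(-0.02770) = 1.027924
δ_res = (3.2 + 1000) × 1.027924 − 1000 = 1031.213 − 1000 = 31.21‰

31.2‰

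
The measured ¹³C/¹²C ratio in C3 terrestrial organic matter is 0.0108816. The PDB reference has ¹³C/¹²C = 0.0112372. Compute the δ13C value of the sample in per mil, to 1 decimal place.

-31.6 per mil

δ13C = (R_sample / R_standard − 1) × 1000
R_sample / R_standard = 0.0108816 / 0.0112372 = 0.968355
δ13C = (0.968355 − 1) × 1000 = -31.64 per mil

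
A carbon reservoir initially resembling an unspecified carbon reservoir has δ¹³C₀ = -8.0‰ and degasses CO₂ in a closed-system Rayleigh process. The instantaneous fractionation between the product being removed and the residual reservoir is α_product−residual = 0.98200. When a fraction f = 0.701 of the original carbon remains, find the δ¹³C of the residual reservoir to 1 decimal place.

Rayleigh residual: δ_res = (δ₀ + 1000)·f^(α−1) − 1000
α − 1 = -0.01800
f^(α−1) = 0.701^(-0.01800) = 1.006415
δ_res = (-8.0 + 1000) × 1.006415 − 1000 = 998.364 − 1000 = -1.64‰

-1.6‰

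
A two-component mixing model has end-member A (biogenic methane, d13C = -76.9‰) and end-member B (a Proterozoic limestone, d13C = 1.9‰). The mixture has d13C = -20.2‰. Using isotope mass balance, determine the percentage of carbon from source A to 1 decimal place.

28.0%

δ_mix = f_A·δ_A + (1 − f_A)·δ_B  ⇒  f_A = (δ_mix − δ_B)/(δ_A − δ_B)
f_A = (-20.2 − (1.9)) / (-76.9 − (1.9))
f_A = -22.1 / -78.8 = 0.2805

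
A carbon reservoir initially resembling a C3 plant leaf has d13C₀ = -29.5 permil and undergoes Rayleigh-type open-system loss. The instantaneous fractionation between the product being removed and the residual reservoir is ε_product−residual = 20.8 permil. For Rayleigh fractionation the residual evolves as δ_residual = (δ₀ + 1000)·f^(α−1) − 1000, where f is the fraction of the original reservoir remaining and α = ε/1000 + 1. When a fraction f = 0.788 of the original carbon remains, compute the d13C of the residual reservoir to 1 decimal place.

-34.3 permil

Rayleigh residual: δ_res = (δ₀ + 1000)·f^(α−1) − 1000
α = ε/1000 + 1 = 1.02080, so α − 1 = 0.02080
f^(α−1) = 0.788^(0.02080) = 0.995057
δ_res = (-29.5 + 1000) × 0.995057 − 1000 = 965.702 − 1000 = -34.30 permil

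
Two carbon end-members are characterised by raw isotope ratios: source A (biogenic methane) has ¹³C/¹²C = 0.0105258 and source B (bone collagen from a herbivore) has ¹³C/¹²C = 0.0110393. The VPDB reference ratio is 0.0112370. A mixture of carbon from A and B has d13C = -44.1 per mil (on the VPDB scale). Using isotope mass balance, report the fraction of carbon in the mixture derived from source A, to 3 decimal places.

0.580

δ_A = (0.0105258/0.0112370 − 1)×1000 = (0.936709 − 1)×1000 = -63.291 per mil
δ_B = (0.0110393/0.0112370 − 1)×1000 = (0.982406 − 1)×1000 = -17.594 per mil
f_A = (δ_mix − δ_B)/(δ_A − δ_B) = (-44.1 − (-17.594))/(-63.291 − (-17.594))
f_A = -26.506 / -45.697 = 0.5800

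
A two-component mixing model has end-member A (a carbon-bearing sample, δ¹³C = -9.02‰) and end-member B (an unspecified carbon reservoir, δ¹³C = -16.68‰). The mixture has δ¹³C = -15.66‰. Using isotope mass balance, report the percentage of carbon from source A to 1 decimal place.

δ_mix = f_A·δ_A + (1 − f_A)·δ_B  ⇒  f_A = (δ_mix − δ_B)/(δ_A − δ_B)
f_A = (-15.66 − (-16.68)) / (-9.02 − (-16.68))
f_A = 1.02 / 7.66 = 0.1332

13.3%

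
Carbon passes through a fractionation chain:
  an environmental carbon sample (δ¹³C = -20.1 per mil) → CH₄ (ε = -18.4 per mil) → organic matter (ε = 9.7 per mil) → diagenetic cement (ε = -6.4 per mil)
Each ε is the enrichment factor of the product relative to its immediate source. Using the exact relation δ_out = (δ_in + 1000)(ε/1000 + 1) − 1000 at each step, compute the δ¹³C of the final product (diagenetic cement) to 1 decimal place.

step 1: δ = (-20.10 + 1000)·(-18.4/1000 + 1) − 1000 = -38.13 per mil
step 2: δ = (-38.13 + 1000)·(9.7/1000 + 1) − 1000 = -28.80 per mil
step 3: δ = (-28.80 + 1000)·(-6.4/1000 + 1) − 1000 = -35.02 per mil

-35.0 per mil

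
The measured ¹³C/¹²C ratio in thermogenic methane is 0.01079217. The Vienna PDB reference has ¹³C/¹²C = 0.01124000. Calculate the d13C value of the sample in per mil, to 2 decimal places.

d13C = (R_sample / R_standard − 1) × 1000
R_sample / R_standard = 0.01079217 / 0.01124000 = 0.960157
d13C = (0.960157 − 1) × 1000 = -39.843 per mil

-39.84 per mil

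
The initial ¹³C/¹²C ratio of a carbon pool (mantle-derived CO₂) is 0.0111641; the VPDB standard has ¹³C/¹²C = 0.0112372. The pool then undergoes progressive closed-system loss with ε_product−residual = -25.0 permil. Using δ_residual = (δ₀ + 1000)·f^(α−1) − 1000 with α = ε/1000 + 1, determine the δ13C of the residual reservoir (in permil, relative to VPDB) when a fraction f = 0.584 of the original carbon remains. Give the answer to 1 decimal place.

6.9 permil

δ₀ = (0.0111641/0.0112372 − 1)×1000 = (0.993495 − 1)×1000 = -6.505 permil
α − 1 = ε/1000 = -0.0250
f^(α−1) = 0.584^(-0.0250) = 1.013537
δ_res = (-6.505 + 1000) × 1.013537 − 1000 = 1006.944 − 1000 = 6.94 permil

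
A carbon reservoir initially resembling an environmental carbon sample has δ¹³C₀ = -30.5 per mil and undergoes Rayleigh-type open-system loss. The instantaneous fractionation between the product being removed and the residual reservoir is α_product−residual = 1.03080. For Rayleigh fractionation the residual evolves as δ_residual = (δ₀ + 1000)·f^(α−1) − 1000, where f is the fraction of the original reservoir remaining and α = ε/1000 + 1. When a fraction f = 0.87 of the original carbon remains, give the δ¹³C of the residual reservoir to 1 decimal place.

Rayleigh residual: δ_res = (δ₀ + 1000)·f^(α−1) − 1000
α − 1 = 0.03080
f^(α−1) = 0.87^(0.03080) = 0.995720
δ_res = (-30.5 + 1000) × 0.995720 − 1000 = 965.350 − 1000 = -34.65 per mil

-34.6 per mil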